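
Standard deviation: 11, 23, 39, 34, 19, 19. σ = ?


Mean = 24.1667
Variance = 90.8056
SD = sqrt(90.8056) = 9.5292

SD = 9.5292


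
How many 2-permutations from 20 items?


P(20,2) = 20!/18!
= 2432902008176640000/6402373705728000
= 380

P(20,2) = 380


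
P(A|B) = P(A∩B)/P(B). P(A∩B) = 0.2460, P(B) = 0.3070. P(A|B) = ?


P(A|B) = 0.2460/0.3070 = 0.8013

P(A|B) = 0.8013


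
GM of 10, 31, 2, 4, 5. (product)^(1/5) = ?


Product = 10 × 31 × 2 × 4 × 5 = 12400
GM = 12400^(1/5) = 6.5869

GM = 6.5869


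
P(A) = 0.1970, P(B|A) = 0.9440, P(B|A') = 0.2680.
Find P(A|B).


P(B) = P(B|A)*P(A) + P(B|A')*P(A')
= 0.9440*0.1970 + 0.2680*0.8030
= 0.185968 + 0.215204 = 0.401172
P(A|B) = 0.185968/0.401172 = 0.4636

P(A|B) = 0.4636


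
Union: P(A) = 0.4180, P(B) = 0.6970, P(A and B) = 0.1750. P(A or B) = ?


P(A∪B) = 0.4180 + 0.6970 - 0.1750
= 1.1150 - 0.1750
= 0.9400

P(A∪B) = 0.9400


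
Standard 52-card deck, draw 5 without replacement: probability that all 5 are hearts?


P(all hearts) = (13/52) × (12/51) × (11/50) × (10/49) × (9/48)
= 0.0005

P = 0.0005


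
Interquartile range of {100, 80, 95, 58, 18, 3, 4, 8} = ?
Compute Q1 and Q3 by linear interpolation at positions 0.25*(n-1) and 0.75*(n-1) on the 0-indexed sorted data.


Sorted: 3, 4, 8, 18, 58, 80, 95, 100
Q1 (25th %ile) = 7.0000
Q3 (75th %ile) = 83.7500
IQR = 83.7500 - 7.0000 = 76.7500

IQR = 76.7500


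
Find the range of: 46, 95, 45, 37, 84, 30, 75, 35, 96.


Max = 96, Min = 30
Range = 96 - 30 = 66

Range = 66


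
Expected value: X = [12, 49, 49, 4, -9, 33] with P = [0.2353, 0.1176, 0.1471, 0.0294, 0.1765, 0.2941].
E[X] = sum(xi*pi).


E[X] = 12*0.2353 + 49*0.1176 + 49*0.1471 + 4*0.0294 - 9*0.1765 + 33*0.2941
= 2.8236 + 5.7624 + 7.2079 + 0.1176 - 1.5885 + 9.7053
= 24.0283

E[X] = 24.0283


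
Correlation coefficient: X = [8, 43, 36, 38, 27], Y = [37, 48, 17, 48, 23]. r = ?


Mean X = 30.4000, Mean Y = 34.6000
SD X = 12.338557, SD Y = 12.721635
Cov = 31.560000
r = 31.560000/(12.338557*12.721635) = 0.2011

r = 0.2011


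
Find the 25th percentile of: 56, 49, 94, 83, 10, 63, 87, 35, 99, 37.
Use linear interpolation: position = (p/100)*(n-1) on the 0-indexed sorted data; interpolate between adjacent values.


Sorted: 10, 35, 37, 49, 56, 63, 83, 87, 94, 99
n = 10
Index = 25/100 * 9 = 2.2500
Lower = data[2] = 37, Upper = data[3] = 49
P25 = 37 + 0.2500*(12) = 40.0000

P25 = 40.0000


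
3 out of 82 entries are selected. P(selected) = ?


P = 3/82 = 0.0366

P = 0.0366


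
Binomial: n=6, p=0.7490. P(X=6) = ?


C(6,6) = 1
p^6 = 0.176559
(1-p)^0 = 1.000000
P = 1 * 0.176559 * 1.000000 = 0.1766

P(X=6) = 0.1766


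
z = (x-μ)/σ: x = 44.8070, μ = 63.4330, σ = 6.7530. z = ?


z = (44.8070 - 63.4330)/6.7530
= -18.6260/6.7530
= -2.7582

z = -2.7582


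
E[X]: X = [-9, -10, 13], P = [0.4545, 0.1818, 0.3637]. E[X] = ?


E[X] = -9*0.4545 - 10*0.1818 + 13*0.3637
= -4.0905 - 1.8180 + 4.7281
= -1.1804

E[X] = -1.1804


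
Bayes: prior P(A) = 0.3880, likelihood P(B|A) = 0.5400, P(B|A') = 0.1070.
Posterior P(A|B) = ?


P(B) = P(B|A)*P(A) + P(B|A')*P(A')
= 0.5400*0.3880 + 0.1070*0.6120
= 0.209520 + 0.065484 = 0.275004
P(A|B) = 0.209520/0.275004 = 0.7619

P(A|B) = 0.7619


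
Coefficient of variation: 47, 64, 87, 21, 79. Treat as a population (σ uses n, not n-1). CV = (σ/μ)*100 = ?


Mean = 59.6000
SD = 23.6440
CV = (23.6440/59.6000)*100 = 39.6712%

CV = 39.6712%


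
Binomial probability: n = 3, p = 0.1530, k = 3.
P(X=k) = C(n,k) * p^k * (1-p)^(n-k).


C(3,3) = 1
p^3 = 0.003582
(1-p)^0 = 1.000000
P = 1 * 0.003582 * 1.000000 = 0.0036

P(X=3) = 0.0036


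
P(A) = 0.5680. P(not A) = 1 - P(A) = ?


P(not A) = 1 - 0.5680 = 0.4320

P(not A) = 0.4320


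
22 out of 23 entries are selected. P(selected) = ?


P = 22/23 = 0.9565

P = 0.9565


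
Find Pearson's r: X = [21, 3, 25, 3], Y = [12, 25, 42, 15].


Mean X = 13.0000, Mean Y = 23.5000
SD X = 10.099505, SD Y = 11.715375
Cov = 50.000000
r = 50.000000/(10.099505*11.715375) = 0.4226

r = 0.4226


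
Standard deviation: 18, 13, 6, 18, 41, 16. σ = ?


Mean = 18.6667
Variance = 116.5556
SD = sqrt(116.5556) = 10.7961

SD = 10.7961


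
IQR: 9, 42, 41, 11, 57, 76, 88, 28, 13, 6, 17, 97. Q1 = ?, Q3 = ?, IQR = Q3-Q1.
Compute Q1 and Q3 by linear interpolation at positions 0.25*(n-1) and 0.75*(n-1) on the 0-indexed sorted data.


Sorted: 6, 9, 11, 13, 17, 28, 41, 42, 57, 76, 88, 97
Q1 (25th %ile) = 12.5000
Q3 (75th %ile) = 61.7500
IQR = 61.7500 - 12.5000 = 49.2500

IQR = 49.2500


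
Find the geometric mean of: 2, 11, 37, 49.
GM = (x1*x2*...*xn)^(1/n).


Product = 2 × 11 × 37 × 49 = 39886
GM = 39886^(1/4) = 14.1320

GM = 14.1320


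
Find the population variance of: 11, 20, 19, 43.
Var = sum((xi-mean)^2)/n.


Mean = 23.2500
Squared deviations: 150.0625, 10.5625, 18.0625, 390.0625
Sum = 568.7500
Variance = 568.7500/4 = 142.1875

Variance = 142.1875


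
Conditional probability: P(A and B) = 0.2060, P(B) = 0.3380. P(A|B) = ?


P(A|B) = 0.2060/0.3380 = 0.6095

P(A|B) = 0.6095


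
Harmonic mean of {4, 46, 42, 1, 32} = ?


Sum of reciprocals = 1/4 + 1/46 + 1/42 + 1/1 + 1/32 = 1.326799
HM = 5/1.326799 = 3.7685

HM = 3.7685


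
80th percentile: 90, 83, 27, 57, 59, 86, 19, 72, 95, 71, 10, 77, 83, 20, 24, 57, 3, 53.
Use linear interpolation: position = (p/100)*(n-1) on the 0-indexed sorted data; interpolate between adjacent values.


Sorted: 3, 10, 19, 20, 24, 27, 53, 57, 57, 59, 71, 72, 77, 83, 83, 86, 90, 95
n = 18
Index = 80/100 * 17 = 13.6000
Lower = data[13] = 83, Upper = data[14] = 83
P80 = 83 + 0.6000*(0) = 83.0000

P80 = 83.0000


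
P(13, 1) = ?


P(13,1) = 13!/12!
= 6227020800/479001600
= 13

P(13,1) = 13


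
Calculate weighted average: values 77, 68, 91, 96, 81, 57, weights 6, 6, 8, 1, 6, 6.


Numerator = 77*6 + 68*6 + 91*8 + 96*1 + 81*6 + 57*6 = 2522
Denominator = 6 + 6 + 8 + 1 + 6 + 6 = 33
WM = 2522/33 = 76.4242

WM = 76.4242


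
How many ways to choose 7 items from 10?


C(10,7) = 10!/(7! × 3!)
= 3628800/(5040 × 6)
= 120

C(10,7) = 120


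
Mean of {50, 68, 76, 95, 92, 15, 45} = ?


Sum = 50 + 68 + 76 + 95 + 92 + 15 + 45 = 441
n = 7
Mean = 441/7 = 63.0000

Mean = 63.0000


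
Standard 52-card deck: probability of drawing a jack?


4 jacks in 52 cards
P = 4/52 = 0.0769

P = 0.0769


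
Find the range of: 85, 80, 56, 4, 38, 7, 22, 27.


Max = 85, Min = 4
Range = 85 - 4 = 81

Range = 81


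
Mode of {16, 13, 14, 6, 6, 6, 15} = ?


Frequencies: 6:3, 13:1, 14:1, 15:1, 16:1
Max frequency = 3
Mode = 6

Mode = 6


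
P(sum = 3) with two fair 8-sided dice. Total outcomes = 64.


Total outcomes = 8×8 = 64
Favorable (sum = 3): 2
P = 2/64 = 0.0312

P = 0.0312


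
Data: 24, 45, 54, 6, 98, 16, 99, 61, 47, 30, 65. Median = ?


Sorted: 6, 16, 24, 30, 45, 47, 54, 61, 65, 98, 99
n = 11 (odd)
Middle value = 47

Median = 47


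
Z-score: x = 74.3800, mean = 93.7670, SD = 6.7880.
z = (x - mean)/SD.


z = (74.3800 - 93.7670)/6.7880
= -19.3870/6.7880
= -2.8561

z = -2.8561


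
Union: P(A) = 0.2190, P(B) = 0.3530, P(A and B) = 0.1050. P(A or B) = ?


P(A∪B) = 0.2190 + 0.3530 - 0.1050
= 0.5720 - 0.1050
= 0.4670

P(A∪B) = 0.4670


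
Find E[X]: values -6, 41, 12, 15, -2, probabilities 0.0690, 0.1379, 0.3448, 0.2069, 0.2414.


E[X] = -6*0.0690 + 41*0.1379 + 12*0.3448 + 15*0.2069 - 2*0.2414
= -0.4140 + 5.6539 + 4.1376 + 3.1035 - 0.4828
= 11.9982

E[X] = 11.9982


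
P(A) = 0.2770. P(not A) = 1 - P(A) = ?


P(not A) = 1 - 0.2770 = 0.7230

P(not A) = 0.7230


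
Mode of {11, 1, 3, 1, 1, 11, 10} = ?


Frequencies: 1:3, 3:1, 10:1, 11:2
Max frequency = 3
Mode = 1

Mode = 1


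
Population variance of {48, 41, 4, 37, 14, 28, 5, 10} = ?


Mean = 23.3750
Squared deviations: 606.3906, 310.6406, 375.3906, 185.6406, 87.8906, 21.3906, 337.6406, 178.8906
Sum = 2103.8750
Variance = 2103.8750/8 = 262.9844

Variance = 262.9844


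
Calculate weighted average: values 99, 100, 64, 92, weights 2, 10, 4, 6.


Numerator = 99*2 + 100*10 + 64*4 + 92*6 = 2006
Denominator = 2 + 10 + 4 + 6 = 22
WM = 2006/22 = 91.1818

WM = 91.1818


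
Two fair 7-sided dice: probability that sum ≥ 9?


Total outcomes = 7×7 = 49
Favorable (sum ≥ 9): 21
P = 21/49 = 0.4286

P = 0.4286


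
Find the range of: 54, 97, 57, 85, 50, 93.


Max = 97, Min = 50
Range = 97 - 50 = 47

Range = 47


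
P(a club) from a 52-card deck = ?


13 clubs in 52 cards
P = 13/52 = 0.2500

P = 0.2500


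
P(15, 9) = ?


P(15,9) = 15!/6!
= 1307674368000/720
= 1816214400

P(15,9) = 1816214400


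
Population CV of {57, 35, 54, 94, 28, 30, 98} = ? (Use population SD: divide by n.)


Mean = 56.5714
SD = 27.0230
CV = (27.0230/56.5714)*100 = 47.7680%

CV = 47.7680%


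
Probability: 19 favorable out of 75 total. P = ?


P = 19/75 = 0.2533

P = 0.2533


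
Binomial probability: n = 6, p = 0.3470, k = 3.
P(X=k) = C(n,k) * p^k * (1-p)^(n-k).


C(6,3) = 20
p^3 = 0.041782
(1-p)^3 = 0.278445
P = 20 * 0.041782 * 0.278445 = 0.2327

P(X=3) = 0.2327


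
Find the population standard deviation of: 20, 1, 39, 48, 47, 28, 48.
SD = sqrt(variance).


Mean = 33.0000
Variance = 271.4286
SD = sqrt(271.4286) = 16.4751

SD = 16.4751


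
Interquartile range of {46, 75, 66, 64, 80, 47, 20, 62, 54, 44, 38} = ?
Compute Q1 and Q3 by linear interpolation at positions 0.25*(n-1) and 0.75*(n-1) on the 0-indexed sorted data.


Sorted: 20, 38, 44, 46, 47, 54, 62, 64, 66, 75, 80
Q1 (25th %ile) = 45.0000
Q3 (75th %ile) = 65.0000
IQR = 65.0000 - 45.0000 = 20.0000

IQR = 20.0000


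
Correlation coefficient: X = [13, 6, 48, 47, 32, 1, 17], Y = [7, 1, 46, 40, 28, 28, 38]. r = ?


Mean X = 23.4286, Mean Y = 26.8571
SD X = 17.686614, SD Y = 15.715584
Cov = 192.918367
r = 192.918367/(17.686614*15.715584) = 0.6941

r = 0.6941


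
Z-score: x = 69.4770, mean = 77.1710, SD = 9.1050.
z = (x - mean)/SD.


z = (69.4770 - 77.1710)/9.1050
= -7.6940/9.1050
= -0.8450

z = -0.8450


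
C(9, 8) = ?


C(9,8) = 9!/(8! × 1!)
= 362880/(40320 × 1)
= 9

C(9,8) = 9


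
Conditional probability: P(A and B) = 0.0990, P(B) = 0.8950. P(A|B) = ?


P(A|B) = 0.0990/0.8950 = 0.1106

P(A|B) = 0.1106


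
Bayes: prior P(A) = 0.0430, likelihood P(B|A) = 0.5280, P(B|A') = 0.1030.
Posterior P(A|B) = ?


P(B) = P(B|A)*P(A) + P(B|A')*P(A')
= 0.5280*0.0430 + 0.1030*0.9570
= 0.022704 + 0.098571 = 0.121275
P(A|B) = 0.022704/0.121275 = 0.1872

P(A|B) = 0.1872


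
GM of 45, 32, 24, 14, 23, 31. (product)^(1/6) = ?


Product = 45 × 32 × 24 × 14 × 23 × 31 = 344977920
GM = 344977920^(1/6) = 26.4829

GM = 26.4829


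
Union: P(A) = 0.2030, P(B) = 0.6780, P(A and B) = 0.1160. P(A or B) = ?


P(A∪B) = 0.2030 + 0.6780 - 0.1160
= 0.8810 - 0.1160
= 0.7650

P(A∪B) = 0.7650


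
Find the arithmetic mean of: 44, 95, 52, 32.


Sum = 44 + 95 + 52 + 32 = 223
n = 4
Mean = 223/4 = 55.7500

Mean = 55.7500


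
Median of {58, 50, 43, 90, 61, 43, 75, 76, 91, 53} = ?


Sorted: 43, 43, 50, 53, 58, 61, 75, 76, 90, 91
n = 10 (even)
Middle values: 58 and 61
Median = (58+61)/2 = 59.5000

Median = 59.5000


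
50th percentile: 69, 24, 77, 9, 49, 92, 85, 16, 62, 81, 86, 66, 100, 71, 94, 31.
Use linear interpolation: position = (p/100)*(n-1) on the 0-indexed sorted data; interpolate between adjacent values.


Sorted: 9, 16, 24, 31, 49, 62, 66, 69, 71, 77, 81, 85, 86, 92, 94, 100
n = 16
Index = 50/100 * 15 = 7.5000
Lower = data[7] = 69, Upper = data[8] = 71
P50 = 69 + 0.5000*(2) = 70.0000

P50 = 70.0000


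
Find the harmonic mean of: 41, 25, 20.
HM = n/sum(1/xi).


Sum of reciprocals = 1/41 + 1/25 + 1/20 = 0.114390
HM = 3/0.114390 = 26.2260

HM = 26.2260


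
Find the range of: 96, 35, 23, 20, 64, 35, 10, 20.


Max = 96, Min = 10
Range = 96 - 10 = 86

Range = 86


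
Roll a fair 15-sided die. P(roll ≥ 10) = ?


Favorable outcomes (roll ≥ 10): 6
Total outcomes = 15
P = 6/15 = 0.4000

P = 0.4000


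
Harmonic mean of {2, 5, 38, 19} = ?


Sum of reciprocals = 1/2 + 1/5 + 1/38 + 1/19 = 0.778947
HM = 4/0.778947 = 5.1351

HM = 5.1351


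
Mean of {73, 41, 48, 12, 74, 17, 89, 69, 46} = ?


Sum = 73 + 41 + 48 + 12 + 74 + 17 + 89 + 69 + 46 = 469
n = 9
Mean = 469/9 = 52.1111

Mean = 52.1111


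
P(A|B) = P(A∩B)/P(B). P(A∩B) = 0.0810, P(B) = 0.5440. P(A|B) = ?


P(A|B) = 0.0810/0.5440 = 0.1489

P(A|B) = 0.1489


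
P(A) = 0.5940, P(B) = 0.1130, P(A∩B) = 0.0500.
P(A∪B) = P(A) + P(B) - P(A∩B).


P(A∪B) = 0.5940 + 0.1130 - 0.0500
= 0.7070 - 0.0500
= 0.6570

P(A∪B) = 0.6570


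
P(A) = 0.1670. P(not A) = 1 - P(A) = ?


P(not A) = 1 - 0.1670 = 0.8330

P(not A) = 0.8330


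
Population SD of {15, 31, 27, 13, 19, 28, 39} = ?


Mean = 24.5714
Variance = 74.8163
SD = sqrt(74.8163) = 8.6496

SD = 8.6496


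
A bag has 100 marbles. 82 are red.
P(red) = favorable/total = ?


P = 82/100 = 0.8200

P = 0.8200


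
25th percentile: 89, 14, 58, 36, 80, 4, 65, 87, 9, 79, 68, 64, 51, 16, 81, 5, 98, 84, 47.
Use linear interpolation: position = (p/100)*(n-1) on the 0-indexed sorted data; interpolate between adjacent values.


Sorted: 4, 5, 9, 14, 16, 36, 47, 51, 58, 64, 65, 68, 79, 80, 81, 84, 87, 89, 98
n = 19
Index = 25/100 * 18 = 4.5000
Lower = data[4] = 16, Upper = data[5] = 36
P25 = 16 + 0.5000*(20) = 26.0000

P25 = 26.0000


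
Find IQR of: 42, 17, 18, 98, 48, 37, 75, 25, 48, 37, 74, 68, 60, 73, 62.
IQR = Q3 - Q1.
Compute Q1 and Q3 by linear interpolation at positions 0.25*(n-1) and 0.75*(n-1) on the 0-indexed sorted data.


Sorted: 17, 18, 25, 37, 37, 42, 48, 48, 60, 62, 68, 73, 74, 75, 98
Q1 (25th %ile) = 37.0000
Q3 (75th %ile) = 70.5000
IQR = 70.5000 - 37.0000 = 33.5000

IQR = 33.5000


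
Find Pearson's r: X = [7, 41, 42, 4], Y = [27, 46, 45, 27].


Mean X = 23.5000, Mean Y = 36.2500
SD X = 18.034689, SD Y = 9.256754
Cov = 166.375000
r = 166.375000/(18.034689*9.256754) = 0.9966

r = 0.9966


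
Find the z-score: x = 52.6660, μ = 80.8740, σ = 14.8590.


z = (52.6660 - 80.8740)/14.8590
= -28.2080/14.8590
= -1.8984

z = -1.8984


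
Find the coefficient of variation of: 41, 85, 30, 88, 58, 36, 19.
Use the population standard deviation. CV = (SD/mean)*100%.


Mean = 51.0000
SD = 24.9686
CV = (24.9686/51.0000)*100 = 48.9579%

CV = 48.9579%


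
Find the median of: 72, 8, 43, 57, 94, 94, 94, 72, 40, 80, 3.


Sorted: 3, 8, 40, 43, 57, 72, 72, 80, 94, 94, 94
n = 11 (odd)
Middle value = 72

Median = 72


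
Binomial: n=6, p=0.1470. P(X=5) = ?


C(6,5) = 6
p^5 = 6.864149e-05
(1-p)^1 = 0.853000
P = 6 * 6.864149e-05 * 0.853000 = 0.0004

P(X=5) = 0.0004


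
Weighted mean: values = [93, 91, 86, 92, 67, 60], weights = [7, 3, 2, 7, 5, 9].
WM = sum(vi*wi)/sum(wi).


Numerator = 93*7 + 91*3 + 86*2 + 92*7 + 67*5 + 60*9 = 2615
Denominator = 7 + 3 + 2 + 7 + 5 + 9 = 33
WM = 2615/33 = 79.2424

WM = 79.2424


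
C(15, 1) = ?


C(15,1) = 15!/(1! × 14!)
= 1307674368000/(1 × 87178291200)
= 15

C(15,1) = 15


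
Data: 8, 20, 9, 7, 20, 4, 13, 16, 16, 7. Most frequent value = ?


Frequencies: 4:1, 7:2, 8:1, 9:1, 13:1, 16:2, 20:2
Max frequency = 2
Mode = 7, 16, 20

Mode = 7, 16, 20


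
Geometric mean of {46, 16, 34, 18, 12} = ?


Product = 46 × 16 × 34 × 18 × 12 = 5405184
GM = 5405184^(1/5) = 22.2107

GM = 22.2107


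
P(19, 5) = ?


P(19,5) = 19!/14!
= 121645100408832000/87178291200
= 1395360

P(19,5) = 1395360


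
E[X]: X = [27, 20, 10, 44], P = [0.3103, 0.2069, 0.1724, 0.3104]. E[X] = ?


E[X] = 27*0.3103 + 20*0.2069 + 10*0.1724 + 44*0.3104
= 8.3781 + 4.1380 + 1.7240 + 13.6576
= 27.8977

E[X] = 27.8977


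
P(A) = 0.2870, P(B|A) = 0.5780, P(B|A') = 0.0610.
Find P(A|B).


P(B) = P(B|A)*P(A) + P(B|A')*P(A')
= 0.5780*0.2870 + 0.0610*0.7130
= 0.165886 + 0.043493 = 0.209379
P(A|B) = 0.165886/0.209379 = 0.7923

P(A|B) = 0.7923


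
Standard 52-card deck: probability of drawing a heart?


13 hearts in 52 cards
P = 13/52 = 0.2500

P = 0.2500


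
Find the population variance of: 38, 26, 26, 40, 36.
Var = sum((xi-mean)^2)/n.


Mean = 33.2000
Squared deviations: 23.0400, 51.8400, 51.8400, 46.2400, 7.8400
Sum = 180.8000
Variance = 180.8000/5 = 36.1600

Variance = 36.1600


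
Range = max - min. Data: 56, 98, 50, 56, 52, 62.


Max = 98, Min = 50
Range = 98 - 50 = 48

Range = 48


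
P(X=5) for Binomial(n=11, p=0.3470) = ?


C(11,5) = 462
p^5 = 0.005031
(1-p)^6 = 0.077532
P = 462 * 0.005031 * 0.077532 = 0.1802

P(X=5) = 0.1802


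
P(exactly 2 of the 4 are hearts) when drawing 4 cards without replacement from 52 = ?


Hypergeometric: P(X=2) = C(13,2)·C(39,2) / C(52,4)
= 78 × 741 / 270725
= 57798/270725 = 0.2135

P = 0.2135


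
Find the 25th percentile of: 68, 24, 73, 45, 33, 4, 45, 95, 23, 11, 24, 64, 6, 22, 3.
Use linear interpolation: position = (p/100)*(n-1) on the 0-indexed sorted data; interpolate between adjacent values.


Sorted: 3, 4, 6, 11, 22, 23, 24, 24, 33, 45, 45, 64, 68, 73, 95
n = 15
Index = 25/100 * 14 = 3.5000
Lower = data[3] = 11, Upper = data[4] = 22
P25 = 11 + 0.5000*(11) = 16.5000

P25 = 16.5000


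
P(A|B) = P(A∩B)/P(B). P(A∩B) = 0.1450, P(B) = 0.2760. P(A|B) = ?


P(A|B) = 0.1450/0.2760 = 0.5254

P(A|B) = 0.5254


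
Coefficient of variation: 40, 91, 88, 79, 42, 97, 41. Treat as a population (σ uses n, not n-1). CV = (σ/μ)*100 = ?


Mean = 68.2857
SD = 24.1407
CV = (24.1407/68.2857)*100 = 35.3526%

CV = 35.3526%


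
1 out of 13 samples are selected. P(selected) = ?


P = 1/13 = 0.0769

P = 0.0769


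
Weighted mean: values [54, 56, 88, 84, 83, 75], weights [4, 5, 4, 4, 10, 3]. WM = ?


Numerator = 54*4 + 56*5 + 88*4 + 84*4 + 83*10 + 75*3 = 2239
Denominator = 4 + 5 + 4 + 4 + 10 + 3 = 30
WM = 2239/30 = 74.6333

WM = 74.6333


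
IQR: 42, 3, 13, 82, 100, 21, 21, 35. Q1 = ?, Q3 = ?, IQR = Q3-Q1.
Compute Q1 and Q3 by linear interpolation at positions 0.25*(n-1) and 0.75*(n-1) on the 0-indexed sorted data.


Sorted: 3, 13, 21, 21, 35, 42, 82, 100
Q1 (25th %ile) = 19.0000
Q3 (75th %ile) = 52.0000
IQR = 52.0000 - 19.0000 = 33.0000

IQR = 33.0000


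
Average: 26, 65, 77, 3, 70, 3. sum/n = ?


Sum = 26 + 65 + 77 + 3 + 70 + 3 = 244
n = 6
Mean = 244/6 = 40.6667

Mean = 40.6667


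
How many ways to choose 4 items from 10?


C(10,4) = 10!/(4! × 6!)
= 3628800/(24 × 720)
= 210

C(10,4) = 210


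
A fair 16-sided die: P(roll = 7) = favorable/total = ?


Favorable outcomes (roll = 7): 1
Total outcomes = 16
P = 1/16 = 0.0625

P = 0.0625


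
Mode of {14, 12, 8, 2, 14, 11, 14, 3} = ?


Frequencies: 2:1, 3:1, 8:1, 11:1, 12:1, 14:3
Max frequency = 3
Mode = 14

Mode = 14


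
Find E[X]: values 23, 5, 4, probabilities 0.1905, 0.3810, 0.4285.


E[X] = 23*0.1905 + 5*0.3810 + 4*0.4285
= 4.3815 + 1.9050 + 1.7140
= 8.0005

E[X] = 8.0005


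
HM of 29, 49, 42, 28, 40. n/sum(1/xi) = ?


Sum of reciprocals = 1/29 + 1/49 + 1/42 + 1/28 + 1/40 = 0.139415
HM = 5/0.139415 = 35.8642

HM = 35.8642


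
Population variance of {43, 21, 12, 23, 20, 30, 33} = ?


Mean = 26.0000
Squared deviations: 289.0000, 25.0000, 196.0000, 9.0000, 36.0000, 16.0000, 49.0000
Sum = 620.0000
Variance = 620.0000/7 = 88.5714

Variance = 88.5714


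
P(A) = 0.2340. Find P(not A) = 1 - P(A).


P(not A) = 1 - 0.2340 = 0.7660

P(not A) = 0.7660


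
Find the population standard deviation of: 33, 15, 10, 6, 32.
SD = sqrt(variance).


Mean = 19.2000
Variance = 126.1600
SD = sqrt(126.1600) = 11.2321

SD = 11.2321


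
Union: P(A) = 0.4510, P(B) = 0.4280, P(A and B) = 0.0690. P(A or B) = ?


P(A∪B) = 0.4510 + 0.4280 - 0.0690
= 0.8790 - 0.0690
= 0.8100

P(A∪B) = 0.8100


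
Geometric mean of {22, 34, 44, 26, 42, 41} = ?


Product = 22 × 34 × 44 × 26 × 42 × 41 = 1473536064
GM = 1473536064^(1/6) = 33.7334

GM = 33.7334


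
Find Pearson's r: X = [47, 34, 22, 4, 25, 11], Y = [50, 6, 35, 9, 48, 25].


Mean X = 23.8333, Mean Y = 28.8333
SD X = 14.158821, SD Y = 17.237717
Cov = 118.638889
r = 118.638889/(14.158821*17.237717) = 0.4861

r = 0.4861


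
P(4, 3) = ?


P(4,3) = 4!/1!
= 24/1
= 24

P(4,3) = 24


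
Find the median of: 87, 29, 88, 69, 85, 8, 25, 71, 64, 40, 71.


Sorted: 8, 25, 29, 40, 64, 69, 71, 71, 85, 87, 88
n = 11 (odd)
Middle value = 69

Median = 69


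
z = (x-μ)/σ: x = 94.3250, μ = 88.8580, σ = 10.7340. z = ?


z = (94.3250 - 88.8580)/10.7340
= 5.4670/10.7340
= 0.5093

z = 0.5093


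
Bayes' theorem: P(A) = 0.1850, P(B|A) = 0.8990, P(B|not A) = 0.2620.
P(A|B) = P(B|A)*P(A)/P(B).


P(B) = P(B|A)*P(A) + P(B|A')*P(A')
= 0.8990*0.1850 + 0.2620*0.8150
= 0.166315 + 0.213530 = 0.379845
P(A|B) = 0.166315/0.379845 = 0.4378

P(A|B) = 0.4378


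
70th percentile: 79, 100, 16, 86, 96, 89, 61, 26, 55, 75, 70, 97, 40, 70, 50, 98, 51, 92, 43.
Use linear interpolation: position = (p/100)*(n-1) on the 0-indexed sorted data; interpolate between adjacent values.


Sorted: 16, 26, 40, 43, 50, 51, 55, 61, 70, 70, 75, 79, 86, 89, 92, 96, 97, 98, 100
n = 19
Index = 70/100 * 18 = 12.6000
Lower = data[12] = 86, Upper = data[13] = 89
P70 = 86 + 0.6000*(3) = 87.8000

P70 = 87.8000


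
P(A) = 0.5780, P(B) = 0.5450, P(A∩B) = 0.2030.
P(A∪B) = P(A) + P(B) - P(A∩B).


P(A∪B) = 0.5780 + 0.5450 - 0.2030
= 1.1230 - 0.2030
= 0.9200

P(A∪B) = 0.9200


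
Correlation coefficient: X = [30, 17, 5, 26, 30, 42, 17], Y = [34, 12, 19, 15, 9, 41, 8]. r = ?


Mean X = 23.8571, Mean Y = 19.7143
SD X = 11.076727, SD Y = 11.900952
Cov = 77.816327
r = 77.816327/(11.076727*11.900952) = 0.5903

r = 0.5903


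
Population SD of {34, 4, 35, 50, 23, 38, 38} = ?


Mean = 31.7143
Variance = 181.9184
SD = sqrt(181.9184) = 13.4877

SD = 13.4877


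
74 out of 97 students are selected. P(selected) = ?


P = 74/97 = 0.7629

P = 0.7629


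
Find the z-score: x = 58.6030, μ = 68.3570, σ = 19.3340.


z = (58.6030 - 68.3570)/19.3340
= -9.7540/19.3340
= -0.5045

z = -0.5045


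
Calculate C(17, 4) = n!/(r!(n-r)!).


C(17,4) = 17!/(4! × 13!)
= 355687428096000/(24 × 6227020800)
= 2380

C(17,4) = 2380


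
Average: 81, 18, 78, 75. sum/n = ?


Sum = 81 + 18 + 78 + 75 = 252
n = 4
Mean = 252/4 = 63.0000

Mean = 63.0000


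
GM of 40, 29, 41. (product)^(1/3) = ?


Product = 40 × 29 × 41 = 47560
GM = 47560^(1/3) = 36.2310

GM = 36.2310


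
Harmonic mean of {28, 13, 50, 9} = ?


Sum of reciprocals = 1/28 + 1/13 + 1/50 + 1/9 = 0.243748
HM = 4/0.243748 = 16.4104

HM = 16.4104


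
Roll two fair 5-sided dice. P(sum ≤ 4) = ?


Total outcomes = 5×5 = 25
Favorable (sum ≤ 4): 6
P = 6/25 = 0.2400

P = 0.2400


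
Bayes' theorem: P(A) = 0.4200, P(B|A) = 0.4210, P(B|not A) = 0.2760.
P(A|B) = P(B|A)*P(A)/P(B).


P(B) = P(B|A)*P(A) + P(B|A')*P(A')
= 0.4210*0.4200 + 0.2760*0.5800
= 0.176820 + 0.160080 = 0.336900
P(A|B) = 0.176820/0.336900 = 0.5248

P(A|B) = 0.5248


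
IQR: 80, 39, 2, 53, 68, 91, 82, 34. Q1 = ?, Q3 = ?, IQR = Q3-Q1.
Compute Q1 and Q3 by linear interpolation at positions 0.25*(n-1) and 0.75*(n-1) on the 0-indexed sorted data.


Sorted: 2, 34, 39, 53, 68, 80, 82, 91
Q1 (25th %ile) = 37.7500
Q3 (75th %ile) = 80.5000
IQR = 80.5000 - 37.7500 = 42.7500

IQR = 42.7500


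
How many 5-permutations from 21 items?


P(21,5) = 21!/16!
= 51090942171709440000/20922789888000
= 2441880

P(21,5) = 2441880


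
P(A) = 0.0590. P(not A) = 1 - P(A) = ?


P(not A) = 1 - 0.0590 = 0.9410

P(not A) = 0.9410


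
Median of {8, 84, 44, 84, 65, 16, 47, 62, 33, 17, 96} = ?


Sorted: 8, 16, 17, 33, 44, 47, 62, 65, 84, 84, 96
n = 11 (odd)
Middle value = 47

Median = 47


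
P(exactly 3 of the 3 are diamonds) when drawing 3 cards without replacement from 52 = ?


Hypergeometric: P(X=3) = C(13,3)·C(39,0) / C(52,3)
= 286 × 1 / 22100
= 286/22100 = 0.0129

P = 0.0129


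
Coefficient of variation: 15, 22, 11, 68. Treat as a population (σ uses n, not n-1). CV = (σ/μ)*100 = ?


Mean = 29.0000
SD = 22.8583
CV = (22.8583/29.0000)*100 = 78.8216%

CV = 78.8216%


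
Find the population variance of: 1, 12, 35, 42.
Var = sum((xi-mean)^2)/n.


Mean = 22.5000
Squared deviations: 462.2500, 110.2500, 156.2500, 380.2500
Sum = 1109.0000
Variance = 1109.0000/4 = 277.2500

Variance = 277.2500


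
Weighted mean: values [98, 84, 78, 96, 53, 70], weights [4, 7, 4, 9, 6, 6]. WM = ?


Numerator = 98*4 + 84*7 + 78*4 + 96*9 + 53*6 + 70*6 = 2894
Denominator = 4 + 7 + 4 + 9 + 6 + 6 = 36
WM = 2894/36 = 80.3889

WM = 80.3889


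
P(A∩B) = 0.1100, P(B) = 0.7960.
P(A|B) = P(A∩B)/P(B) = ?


P(A|B) = 0.1100/0.7960 = 0.1382

P(A|B) = 0.1382


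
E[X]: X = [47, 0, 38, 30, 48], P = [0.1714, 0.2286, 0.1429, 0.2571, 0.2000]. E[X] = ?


E[X] = 47*0.1714 + 0*0.2286 + 38*0.1429 + 30*0.2571 + 48*0.2000
= 8.0558 + 0 + 5.4302 + 7.7130 + 9.6000
= 30.7990

E[X] = 30.7990


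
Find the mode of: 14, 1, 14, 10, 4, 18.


Frequencies: 1:1, 4:1, 10:1, 14:2, 18:1
Max frequency = 2
Mode = 14

Mode = 14


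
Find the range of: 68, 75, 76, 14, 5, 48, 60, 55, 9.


Max = 76, Min = 5
Range = 76 - 5 = 71

Range = 71


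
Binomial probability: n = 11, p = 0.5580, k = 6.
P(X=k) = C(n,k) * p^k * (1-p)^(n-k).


C(11,6) = 462
p^6 = 0.030186
(1-p)^5 = 0.016870
P = 462 * 0.030186 * 0.016870 = 0.2353

P(X=6) = 0.2353


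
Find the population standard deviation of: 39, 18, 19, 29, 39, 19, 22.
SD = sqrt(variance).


Mean = 26.4286
Variance = 74.8163
SD = sqrt(74.8163) = 8.6496

SD = 8.6496


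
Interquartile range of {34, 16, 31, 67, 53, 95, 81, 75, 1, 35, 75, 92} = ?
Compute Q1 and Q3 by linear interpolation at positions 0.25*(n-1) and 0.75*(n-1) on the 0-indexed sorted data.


Sorted: 1, 16, 31, 34, 35, 53, 67, 75, 75, 81, 92, 95
Q1 (25th %ile) = 33.2500
Q3 (75th %ile) = 76.5000
IQR = 76.5000 - 33.2500 = 43.2500

IQR = 43.2500


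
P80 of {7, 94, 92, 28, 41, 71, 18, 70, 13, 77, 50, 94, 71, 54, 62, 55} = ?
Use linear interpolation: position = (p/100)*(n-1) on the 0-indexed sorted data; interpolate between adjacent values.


Sorted: 7, 13, 18, 28, 41, 50, 54, 55, 62, 70, 71, 71, 77, 92, 94, 94
n = 16
Index = 80/100 * 15 = 12.0000
Lower = data[12] = 77, Upper = data[13] = 92
P80 = 77 + 0*(15) = 77.0000

P80 = 77.0000


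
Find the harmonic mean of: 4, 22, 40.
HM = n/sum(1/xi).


Sum of reciprocals = 1/4 + 1/22 + 1/40 = 0.320455
HM = 3/0.320455 = 9.3617

HM = 9.3617


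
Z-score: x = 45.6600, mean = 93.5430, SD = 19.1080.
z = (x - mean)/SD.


z = (45.6600 - 93.5430)/19.1080
= -47.8830/19.1080
= -2.5059

z = -2.5059


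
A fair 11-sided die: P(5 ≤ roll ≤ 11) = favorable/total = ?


Favorable outcomes (5 ≤ roll ≤ 11): 7
Total outcomes = 11
P = 7/11 = 0.6364

P = 0.6364


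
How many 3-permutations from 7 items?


P(7,3) = 7!/4!
= 5040/24
= 210

P(7,3) = 210


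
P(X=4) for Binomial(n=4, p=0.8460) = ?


C(4,4) = 1
p^4 = 0.512249
(1-p)^0 = 1.000000
P = 1 * 0.512249 * 1.000000 = 0.5122

P(X=4) = 0.5122


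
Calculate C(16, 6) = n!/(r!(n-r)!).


C(16,6) = 16!/(6! × 10!)
= 20922789888000/(720 × 3628800)
= 8008

C(16,6) = 8008


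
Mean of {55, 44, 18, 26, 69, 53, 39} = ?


Sum = 55 + 44 + 18 + 26 + 69 + 53 + 39 = 304
n = 7
Mean = 304/7 = 43.4286

Mean = 43.4286


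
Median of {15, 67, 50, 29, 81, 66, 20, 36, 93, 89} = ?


Sorted: 15, 20, 29, 36, 50, 66, 67, 81, 89, 93
n = 10 (even)
Middle values: 50 and 66
Median = (50+66)/2 = 58.0000

Median = 58.0000


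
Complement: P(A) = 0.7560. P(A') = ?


P(not A) = 1 - 0.7560 = 0.2440

P(not A) = 0.2440


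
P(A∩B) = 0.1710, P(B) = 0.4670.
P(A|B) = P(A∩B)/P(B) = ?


P(A|B) = 0.1710/0.4670 = 0.3662

P(A|B) = 0.3662


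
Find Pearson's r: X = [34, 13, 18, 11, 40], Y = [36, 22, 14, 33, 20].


Mean X = 23.2000, Mean Y = 25.0000
SD X = 11.651609, SD Y = 8.246211
Cov = 5.000000
r = 5.000000/(11.651609*8.246211) = 0.0520

r = 0.0520


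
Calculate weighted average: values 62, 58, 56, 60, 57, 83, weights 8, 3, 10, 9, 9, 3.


Numerator = 62*8 + 58*3 + 56*10 + 60*9 + 57*9 + 83*3 = 2532
Denominator = 8 + 3 + 10 + 9 + 9 + 3 = 42
WM = 2532/42 = 60.2857

WM = 60.2857


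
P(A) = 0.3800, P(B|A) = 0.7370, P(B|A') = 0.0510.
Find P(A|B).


P(B) = P(B|A)*P(A) + P(B|A')*P(A')
= 0.7370*0.3800 + 0.0510*0.6200
= 0.280060 + 0.031620 = 0.311680
P(A|B) = 0.280060/0.311680 = 0.8985

P(A|B) = 0.8985


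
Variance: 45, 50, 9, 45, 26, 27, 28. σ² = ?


Mean = 32.8571
Squared deviations: 147.4490, 293.8776, 569.1633, 147.4490, 47.0204, 34.3061, 23.5918
Sum = 1262.8571
Variance = 1262.8571/7 = 180.4082

Variance = 180.4082


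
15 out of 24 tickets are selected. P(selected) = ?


P = 15/24 = 0.6250

P = 0.6250


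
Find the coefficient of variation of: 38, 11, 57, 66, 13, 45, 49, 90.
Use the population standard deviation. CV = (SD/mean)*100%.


Mean = 46.1250
SD = 24.6091
CV = (24.6091/46.1250)*100 = 53.3531%

CV = 53.3531%


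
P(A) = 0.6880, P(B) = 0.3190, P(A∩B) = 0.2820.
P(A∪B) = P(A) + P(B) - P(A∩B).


P(A∪B) = 0.6880 + 0.3190 - 0.2820
= 1.0070 - 0.2820
= 0.7250

P(A∪B) = 0.7250


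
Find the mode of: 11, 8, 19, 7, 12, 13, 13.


Frequencies: 7:1, 8:1, 11:1, 12:1, 13:2, 19:1
Max frequency = 2
Mode = 13

Mode = 13


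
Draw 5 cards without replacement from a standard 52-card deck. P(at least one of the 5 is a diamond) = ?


P(at least one) = 1 - P(none)
P(none) = (39/52) × (38/51) × (37/50) × (36/49) × (35/48) = 0.221534
P(at least one) = 1 - 0.221534 = 0.7785

P = 0.7785


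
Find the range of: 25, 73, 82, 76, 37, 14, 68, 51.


Max = 82, Min = 14
Range = 82 - 14 = 68

Range = 68


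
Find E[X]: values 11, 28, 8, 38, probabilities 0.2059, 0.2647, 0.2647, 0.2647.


E[X] = 11*0.2059 + 28*0.2647 + 8*0.2647 + 38*0.2647
= 2.2649 + 7.4116 + 2.1176 + 10.0586
= 21.8527

E[X] = 21.8527


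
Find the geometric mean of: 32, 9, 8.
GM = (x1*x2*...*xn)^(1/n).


Product = 32 × 9 × 8 = 2304
GM = 2304^(1/3) = 13.2077

GM = 13.2077


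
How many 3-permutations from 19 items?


P(19,3) = 19!/16!
= 121645100408832000/20922789888000
= 5814

P(19,3) = 5814


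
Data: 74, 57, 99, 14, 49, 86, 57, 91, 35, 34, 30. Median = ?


Sorted: 14, 30, 34, 35, 49, 57, 57, 74, 86, 91, 99
n = 11 (odd)
Middle value = 57

Median = 57


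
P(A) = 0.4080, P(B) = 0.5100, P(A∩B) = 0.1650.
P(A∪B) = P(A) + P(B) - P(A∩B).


P(A∪B) = 0.4080 + 0.5100 - 0.1650
= 0.9180 - 0.1650
= 0.7530

P(A∪B) = 0.7530


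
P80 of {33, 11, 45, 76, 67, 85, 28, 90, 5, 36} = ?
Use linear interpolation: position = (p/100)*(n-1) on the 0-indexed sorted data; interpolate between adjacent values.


Sorted: 5, 11, 28, 33, 36, 45, 67, 76, 85, 90
n = 10
Index = 80/100 * 9 = 7.2000
Lower = data[7] = 76, Upper = data[8] = 85
P80 = 76 + 0.2000*(9) = 77.8000

P80 = 77.8000


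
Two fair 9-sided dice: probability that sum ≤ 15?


Total outcomes = 9×9 = 81
Favorable (sum ≤ 15): 75
P = 75/81 = 0.9259

P = 0.9259


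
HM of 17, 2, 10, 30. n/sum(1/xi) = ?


Sum of reciprocals = 1/17 + 1/2 + 1/10 + 1/30 = 0.692157
HM = 4/0.692157 = 5.7790

HM = 5.7790


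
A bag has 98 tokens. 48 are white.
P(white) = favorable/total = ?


P = 48/98 = 0.4898

P = 0.4898


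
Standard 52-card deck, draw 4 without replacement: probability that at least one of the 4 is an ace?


P(at least one) = 1 - P(none)
P(none) = (48/52) × (47/51) × (46/50) × (45/49) = 0.718737
P(at least one) = 1 - 0.718737 = 0.2813

P = 0.2813


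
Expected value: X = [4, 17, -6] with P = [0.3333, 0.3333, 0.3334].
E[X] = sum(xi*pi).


E[X] = 4*0.3333 + 17*0.3333 - 6*0.3334
= 1.3332 + 5.6661 - 2.0004
= 4.9989

E[X] = 4.9989


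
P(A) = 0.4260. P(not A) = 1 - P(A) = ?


P(not A) = 1 - 0.4260 = 0.5740

P(not A) = 0.5740


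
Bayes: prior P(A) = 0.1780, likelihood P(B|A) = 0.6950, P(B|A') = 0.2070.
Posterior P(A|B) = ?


P(B) = P(B|A)*P(A) + P(B|A')*P(A')
= 0.6950*0.1780 + 0.2070*0.8220
= 0.123710 + 0.170154 = 0.293864
P(A|B) = 0.123710/0.293864 = 0.4210

P(A|B) = 0.4210


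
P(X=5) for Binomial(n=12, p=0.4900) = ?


C(12,5) = 792
p^5 = 0.028248
(1-p)^7 = 0.008974
P = 792 * 0.028248 * 0.008974 = 0.2008

P(X=5) = 0.2008


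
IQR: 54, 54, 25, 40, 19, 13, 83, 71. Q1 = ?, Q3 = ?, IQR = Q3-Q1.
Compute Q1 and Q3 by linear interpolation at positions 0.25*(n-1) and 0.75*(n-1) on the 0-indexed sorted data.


Sorted: 13, 19, 25, 40, 54, 54, 71, 83
Q1 (25th %ile) = 23.5000
Q3 (75th %ile) = 58.2500
IQR = 58.2500 - 23.5000 = 34.7500

IQR = 34.7500


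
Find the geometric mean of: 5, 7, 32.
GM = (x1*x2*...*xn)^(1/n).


Product = 5 × 7 × 32 = 1120
GM = 1120^(1/3) = 10.3850

GM = 10.3850


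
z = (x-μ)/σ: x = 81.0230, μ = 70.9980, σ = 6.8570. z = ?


z = (81.0230 - 70.9980)/6.8570
= 10.0250/6.8570
= 1.4620

z = 1.4620


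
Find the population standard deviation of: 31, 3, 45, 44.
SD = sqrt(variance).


Mean = 30.7500
Variance = 287.1875
SD = sqrt(287.1875) = 16.9466

SD = 16.9466


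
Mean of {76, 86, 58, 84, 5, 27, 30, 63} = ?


Sum = 76 + 86 + 58 + 84 + 5 + 27 + 30 + 63 = 429
n = 8
Mean = 429/8 = 53.6250

Mean = 53.6250


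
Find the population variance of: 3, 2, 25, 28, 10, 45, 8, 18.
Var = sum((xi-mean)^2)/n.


Mean = 17.3750
Squared deviations: 206.6406, 236.3906, 58.1406, 112.8906, 54.3906, 763.1406, 87.8906, 0.3906
Sum = 1519.8750
Variance = 1519.8750/8 = 189.9844

Variance = 189.9844


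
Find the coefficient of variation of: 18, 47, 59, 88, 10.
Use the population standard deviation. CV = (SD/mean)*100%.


Mean = 44.4000
SD = 28.2885
CV = (28.2885/44.4000)*100 = 63.7129%

CV = 63.7129%


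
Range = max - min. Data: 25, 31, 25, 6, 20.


Max = 31, Min = 6
Range = 31 - 6 = 25

Range = 25


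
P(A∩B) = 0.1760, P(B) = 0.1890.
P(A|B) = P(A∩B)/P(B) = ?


P(A|B) = 0.1760/0.1890 = 0.9312

P(A|B) = 0.9312


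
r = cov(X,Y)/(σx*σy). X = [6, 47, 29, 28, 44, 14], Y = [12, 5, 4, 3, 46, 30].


Mean X = 28.0000, Mean Y = 16.6667
SD X = 14.708274, SD Y = 16.038149
Cov = 25.166667
r = 25.166667/(14.708274*16.038149) = 0.1067

r = 0.1067


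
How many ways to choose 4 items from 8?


C(8,4) = 8!/(4! × 4!)
= 40320/(24 × 24)
= 70

C(8,4) = 70


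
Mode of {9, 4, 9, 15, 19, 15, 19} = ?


Frequencies: 4:1, 9:2, 15:2, 19:2
Max frequency = 2
Mode = 9, 15, 19

Mode = 9, 15, 19


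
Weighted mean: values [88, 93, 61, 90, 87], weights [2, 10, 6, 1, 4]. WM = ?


Numerator = 88*2 + 93*10 + 61*6 + 90*1 + 87*4 = 1910
Denominator = 2 + 10 + 6 + 1 + 4 = 23
WM = 1910/23 = 83.0435

WM = 83.0435


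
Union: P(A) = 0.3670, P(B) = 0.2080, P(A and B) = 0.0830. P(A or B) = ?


P(A∪B) = 0.3670 + 0.2080 - 0.0830
= 0.5750 - 0.0830
= 0.4920

P(A∪B) = 0.4920


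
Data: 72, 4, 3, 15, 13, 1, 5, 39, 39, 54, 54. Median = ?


Sorted: 1, 3, 4, 5, 13, 15, 39, 39, 54, 54, 72
n = 11 (odd)
Middle value = 15

Median = 15


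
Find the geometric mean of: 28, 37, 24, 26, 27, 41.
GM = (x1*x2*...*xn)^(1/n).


Product = 28 × 37 × 24 × 26 × 27 × 41 = 715635648
GM = 715635648^(1/6) = 29.9076

GM = 29.9076


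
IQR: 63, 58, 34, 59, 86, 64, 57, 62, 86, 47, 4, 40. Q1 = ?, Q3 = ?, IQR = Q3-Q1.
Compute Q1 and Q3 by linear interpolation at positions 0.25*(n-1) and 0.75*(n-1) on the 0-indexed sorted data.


Sorted: 4, 34, 40, 47, 57, 58, 59, 62, 63, 64, 86, 86
Q1 (25th %ile) = 45.2500
Q3 (75th %ile) = 63.2500
IQR = 63.2500 - 45.2500 = 18.0000

IQR = 18.0000


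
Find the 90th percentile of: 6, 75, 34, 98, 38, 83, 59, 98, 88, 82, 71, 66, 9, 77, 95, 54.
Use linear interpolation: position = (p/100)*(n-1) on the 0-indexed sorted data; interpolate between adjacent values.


Sorted: 6, 9, 34, 38, 54, 59, 66, 71, 75, 77, 82, 83, 88, 95, 98, 98
n = 16
Index = 90/100 * 15 = 13.5000
Lower = data[13] = 95, Upper = data[14] = 98
P90 = 95 + 0.5000*(3) = 96.5000

P90 = 96.5000


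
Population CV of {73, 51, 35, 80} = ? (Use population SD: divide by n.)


Mean = 59.7500
SD = 17.8518
CV = (17.8518/59.7500)*100 = 29.8775%

CV = 29.8775%


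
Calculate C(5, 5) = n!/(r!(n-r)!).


C(5,5) = 5!/(5! × 0!)
= 120/(120 × 1)
= 1

C(5,5) = 1


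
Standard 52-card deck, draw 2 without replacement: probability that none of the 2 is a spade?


P(no spades) = (39/52) × (38/51)
= 0.5588

P = 0.5588


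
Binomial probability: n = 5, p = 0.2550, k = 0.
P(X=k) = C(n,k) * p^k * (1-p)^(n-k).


C(5,0) = 1
p^0 = 1.000000
(1-p)^5 = 0.229499
P = 1 * 1.000000 * 0.229499 = 0.2295

P(X=0) = 0.2295


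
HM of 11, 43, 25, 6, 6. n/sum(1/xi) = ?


Sum of reciprocals = 1/11 + 1/43 + 1/25 + 1/6 + 1/6 = 0.487498
HM = 5/0.487498 = 10.2564

HM = 10.2564


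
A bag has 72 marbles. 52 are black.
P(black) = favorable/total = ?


P = 52/72 = 0.7222

P = 0.7222


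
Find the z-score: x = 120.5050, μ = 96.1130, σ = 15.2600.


z = (120.5050 - 96.1130)/15.2600
= 24.3920/15.2600
= 1.5984

z = 1.5984


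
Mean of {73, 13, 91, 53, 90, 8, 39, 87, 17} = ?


Sum = 73 + 13 + 91 + 53 + 90 + 8 + 39 + 87 + 17 = 471
n = 9
Mean = 471/9 = 52.3333

Mean = 52.3333


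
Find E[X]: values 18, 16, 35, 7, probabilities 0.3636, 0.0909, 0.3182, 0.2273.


E[X] = 18*0.3636 + 16*0.0909 + 35*0.3182 + 7*0.2273
= 6.5448 + 1.4544 + 11.1370 + 1.5911
= 20.7273

E[X] = 20.7273


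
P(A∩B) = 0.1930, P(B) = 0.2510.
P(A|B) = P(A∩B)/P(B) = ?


P(A|B) = 0.1930/0.2510 = 0.7689

P(A|B) = 0.7689


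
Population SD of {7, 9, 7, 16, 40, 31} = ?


Mean = 18.3333
Variance = 163.2222
SD = sqrt(163.2222) = 12.7758

SD = 12.7758


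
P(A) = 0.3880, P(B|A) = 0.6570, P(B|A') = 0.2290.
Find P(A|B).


P(B) = P(B|A)*P(A) + P(B|A')*P(A')
= 0.6570*0.3880 + 0.2290*0.6120
= 0.254916 + 0.140148 = 0.395064
P(A|B) = 0.254916/0.395064 = 0.6453

P(A|B) = 0.6453


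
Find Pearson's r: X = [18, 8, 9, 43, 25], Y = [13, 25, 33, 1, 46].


Mean X = 20.6000, Mean Y = 23.6000
SD X = 12.815615, SD Y = 15.589740
Cov = -101.360000
r = -101.360000/(12.815615*15.589740) = -0.5073

r = -0.5073


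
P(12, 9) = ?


P(12,9) = 12!/3!
= 479001600/6
= 79833600

P(12,9) = 79833600


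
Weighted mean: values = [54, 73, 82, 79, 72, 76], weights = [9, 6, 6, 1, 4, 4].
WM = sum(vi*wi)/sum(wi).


Numerator = 54*9 + 73*6 + 82*6 + 79*1 + 72*4 + 76*4 = 2087
Denominator = 9 + 6 + 6 + 1 + 4 + 4 = 30
WM = 2087/30 = 69.5667

WM = 69.5667


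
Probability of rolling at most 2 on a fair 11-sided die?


Favorable outcomes (roll ≤ 2): 2
Total outcomes = 11
P = 2/11 = 0.1818

P = 0.1818


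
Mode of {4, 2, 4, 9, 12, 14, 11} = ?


Frequencies: 2:1, 4:2, 9:1, 11:1, 12:1, 14:1
Max frequency = 2
Mode = 4

Mode = 4


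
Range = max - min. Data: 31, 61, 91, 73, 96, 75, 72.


Max = 96, Min = 31
Range = 96 - 31 = 65

Range = 65


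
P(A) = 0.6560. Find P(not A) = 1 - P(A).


P(not A) = 1 - 0.6560 = 0.3440

P(not A) = 0.3440


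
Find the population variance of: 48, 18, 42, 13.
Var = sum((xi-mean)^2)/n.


Mean = 30.2500
Squared deviations: 315.0625, 150.0625, 138.0625, 297.5625
Sum = 900.7500
Variance = 900.7500/4 = 225.1875

Variance = 225.1875


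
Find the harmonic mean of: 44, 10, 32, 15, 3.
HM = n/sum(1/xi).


Sum of reciprocals = 1/44 + 1/10 + 1/32 + 1/15 + 1/3 = 0.553977
HM = 5/0.553977 = 9.0256

HM = 9.0256


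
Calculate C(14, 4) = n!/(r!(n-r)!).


C(14,4) = 14!/(4! × 10!)
= 87178291200/(24 × 3628800)
= 1001

C(14,4) = 1001


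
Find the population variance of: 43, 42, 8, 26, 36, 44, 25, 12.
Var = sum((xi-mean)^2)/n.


Mean = 29.5000
Squared deviations: 182.2500, 156.2500, 462.2500, 12.2500, 42.2500, 210.2500, 20.2500, 306.2500
Sum = 1392.0000
Variance = 1392.0000/8 = 174.0000

Variance = 174.0000
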